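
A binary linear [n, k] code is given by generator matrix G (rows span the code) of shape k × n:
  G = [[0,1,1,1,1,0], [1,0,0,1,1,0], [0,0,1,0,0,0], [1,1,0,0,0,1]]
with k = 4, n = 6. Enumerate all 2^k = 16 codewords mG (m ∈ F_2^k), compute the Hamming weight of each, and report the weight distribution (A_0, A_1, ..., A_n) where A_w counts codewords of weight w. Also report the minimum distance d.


Weight distribution: A_0 = 1, A_1 = 2, A_2 = 2, A_3 = 4, A_4 = 5, A_5 = 2. Minimum distance d = 1.

Enumerate all 2^4 = 16 messages m ∈ F_2^4.
For each, compute codeword c = mG in F_2^6, then tally its weight.
  m = 0000 → c = 000000, weight = 0.
  m = 1000 → c = 011110, weight = 4.
  m = 0100 → c = 100110, weight = 3.
  m = 1100 → c = 111000, weight = 3.
  m = 0010 → c = 001000, weight = 1.
  m = 1010 → c = 010110, weight = 3.
  m = 0110 → c = 101110, weight = 4.
  m = 1110 → c = 110000, weight = 2.
  m = 0001 → c = 110001, weight = 3.
  m = 1001 → c = 101111, weight = 5.
  m = 0101 → c = 010111, weight = 4.
  m = 1101 → c = 001001, weight = 2.
  m = 0011 → c = 111001, weight = 4.
  m = 1011 → c = 100111, weight = 4.
  m = 0111 → c = 011111, weight = 5.
  m = 1111 → c = 000001, weight = 1.
Tally weights:
  weight 0: 1 codewords.
  weight 1: 2 codewords.
  weight 2: 2 codewords.
  weight 3: 4 codewords.
  weight 4: 5 codewords.
  weight 5: 2 codewords.
Minimum distance d = smallest w > 0 with A_w > 0 = 1.
Sanity: Σ A_w = 16 = 2^4 = 16 ✓.


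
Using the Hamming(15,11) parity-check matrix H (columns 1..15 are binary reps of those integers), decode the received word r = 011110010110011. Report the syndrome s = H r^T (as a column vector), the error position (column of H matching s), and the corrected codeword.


s = (1, 0, 0, 0)^T, error position = 8, corrected codeword c = 011110000110011

Compute s = H r^T mod 2 one row at a time:
  s_1 = 1 + 0 + 1 + 1 + 0 + 0 + 1 + 1 = 5 ≡ 1 (mod 2).
  s_2 = 1 + 1 + 0 + 0 + 0 + 0 + 1 + 1 = 4 ≡ 0 (mod 2).
  s_3 = 1 + 1 + 0 + 0 + 1 + 1 + 1 + 1 = 6 ≡ 0 (mod 2).
  s_4 = 0 + 1 + 1 + 0 + 0 + 1 + 0 + 1 = 4 ≡ 0 (mod 2).
s = (1, 0, 0, 0)^T — this equals column 8 of H (binary 1000), so error is at position 8.
Correct: flip bit 8 of r = 011110010110011 to get c = 011110000110011.


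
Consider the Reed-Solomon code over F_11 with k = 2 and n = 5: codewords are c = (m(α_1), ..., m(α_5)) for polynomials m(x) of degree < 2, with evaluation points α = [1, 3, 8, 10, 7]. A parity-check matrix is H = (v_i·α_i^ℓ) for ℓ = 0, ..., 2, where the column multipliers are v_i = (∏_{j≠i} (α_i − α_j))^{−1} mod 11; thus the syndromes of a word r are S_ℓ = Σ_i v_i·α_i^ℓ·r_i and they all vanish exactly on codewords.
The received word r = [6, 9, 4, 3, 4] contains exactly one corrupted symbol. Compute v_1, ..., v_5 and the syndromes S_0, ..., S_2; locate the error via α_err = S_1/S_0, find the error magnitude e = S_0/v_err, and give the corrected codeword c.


S = (10, 3, 2), error at position 3, error magnitude e = 4, c = [6, 9, 0, 3, 4].

Step 1: column multipliers v_i = (∏_{j≠i}(α_i − α_j))^{−1} mod 11.
  i = 1 (α = 1): (1−3)(1−8)(1−10)(1−7) = (−2)·(−7)·(−9)·(−6) = 756 ≡ 8, so v_1 = 8^{−1} = 7 (mod 11).
  i = 2 (α = 3): (3−1)(3−8)(3−10)(3−7) = 2·(−5)·(−7)·(−4) = −280 ≡ 6, so v_2 = 6^{−1} = 2 (mod 11).
  i = 3 (α = 8): (8−1)(8−3)(8−10)(8−7) = 7·5·(−2)·1 = −70 ≡ 7, so v_3 = 7^{−1} = 8 (mod 11).
  i = 4 (α = 10): (10−1)(10−3)(10−8)(10−7) = 9·7·2·3 = 378 ≡ 4, so v_4 = 4^{−1} = 3 (mod 11).
  i = 5 (α = 7): (7−1)(7−3)(7−8)(7−10) = 6·4·(−1)·(−3) = 72 ≡ 6, so v_5 = 6^{−1} = 2 (mod 11).
  v = [7, 2, 8, 3, 2].
Step 2: syndromes of r = [6, 9, 4, 3, 4] (all sums mod 11).
  S_0 = Σ v_i r_i = 7·6 + 2·9 + 8·4 + 3·3 + 2·4 = 109 ≡ 10.
  S_1 = Σ v_i α_i r_i = 7·1·6 + 2·3·9 + 8·8·4 + 3·10·3 + 2·7·4 = 498 ≡ 3.
  α_i^2 mod 11 = [1, 9, 9, 1, 5].
  S_2 = Σ v_i α_i^2 r_i = 7·1·6 + 2·9·9 + 8·9·4 + 3·1·3 + 2·5·4 = 541 ≡ 2.
  S = (10, 3, 2) ≠ 0, so r is not a codeword (an error is present).
Step 3: locate the error. For a single error e at position i, S_ℓ = v_i·e·α_i^ℓ, so α_err = S_1/S_0.
  S_0^{−1} = 10^{−1} = 10 (mod 11), so α_err = 3·10 = 30 ≡ 8 = α_3. Error position i = 3.
  Consistency check: S_2/S_1 = 2·4 = 8 ≡ 8 = α_err ✓ (single-error assumption holds).
Step 4: error magnitude e = S_0/v_3 = S_0·∏_{j≠3}(α_3 − α_j) = 10·7 = 70 ≡ 4 (mod 11).
Step 5: correct position 3: c_3 = r_3 − e = 4 − 4 ≡ 0 (mod 11). Hence c = [6, 9, 0, 3, 4].
  Check: interpolating c through the α_i gives m(x) = 10 + 7·x (degree < 2) with m(α_i) = c_i for every i, so c is indeed a codeword.


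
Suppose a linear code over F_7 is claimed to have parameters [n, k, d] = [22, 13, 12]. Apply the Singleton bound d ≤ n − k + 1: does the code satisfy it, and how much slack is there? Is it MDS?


Singleton RHS = n − k + 1 = 10, slack = -2, bound violated (no such code; not MDS).

Singleton bound: d ≤ n − k + 1.
Here n = 22, k = 13, so n − k + 1 = 10.
Given d = 12, check d ≤ 10: NO.
Slack = (n − k + 1) − d = -2.
The slack is negative: d = 12 exceeds n − k + 1 = 10 by 2, so the Singleton bound is violated and no linear [22, 13, 12]_7 code can exist. In particular it is not MDS (MDS requires d = n − k + 1 exactly).
Description: the claimed parameters are [22, 13, 12]_7; such a code would be impossible (violates the Singleton bound).


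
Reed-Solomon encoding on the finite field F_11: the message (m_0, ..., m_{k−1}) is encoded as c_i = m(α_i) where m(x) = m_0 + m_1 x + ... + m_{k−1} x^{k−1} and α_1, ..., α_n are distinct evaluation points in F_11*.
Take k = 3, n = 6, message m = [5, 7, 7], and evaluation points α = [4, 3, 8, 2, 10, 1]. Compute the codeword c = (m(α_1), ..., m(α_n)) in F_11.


c = [2, 1, 3, 3, 5, 8]

Message polynomial: m(x) = 5 + 7·x + 7·x^2 (mod 11).
For each evaluation point α_i, compute m(α_i) mod 11:
  α_1 = 4: Horner steps 7 → 2 → 2, so m(4) = 2.
  α_2 = 3: Horner steps 7 → 6 → 1, so m(3) = 1.
  α_3 = 8: Horner steps 7 → 8 → 3, so m(8) = 3.
  α_4 = 2: Horner steps 7 → 10 → 3, so m(2) = 3.
  α_5 = 10: Horner steps 7 → 0 → 5, so m(10) = 5.
  α_6 = 1: Horner steps 7 → 3 → 8, so m(1) = 8.
Codeword c = [2, 1, 3, 3, 5, 8] ∈ F_11^6.


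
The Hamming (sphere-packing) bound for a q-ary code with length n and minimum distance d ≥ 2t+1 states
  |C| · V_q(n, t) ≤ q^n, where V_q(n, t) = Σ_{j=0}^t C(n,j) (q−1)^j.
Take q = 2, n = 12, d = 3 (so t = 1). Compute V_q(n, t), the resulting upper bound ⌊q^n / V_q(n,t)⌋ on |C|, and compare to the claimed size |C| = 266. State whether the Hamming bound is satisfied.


V_q(n, t) = 13, q^n = 4096, Hamming bound = 315, |C| = 266 ≤ bound (satisfied).

Step 1: Compute V_q(n, t) = Σ_{j=0}^1 C(n, j) (q−1)^j.
  j = 0: C(12,0)·(1)^0 = 1·1 = 1.
  j = 1: C(12,1)·(1)^1 = 12·1 = 12.
  V_q(n, t) = 1 + 12 = 13.
Step 2: q^n = 2^12 = 4096.
Step 3: Hamming bound ⌊q^n / V_q(n,t)⌋ = ⌊4096/13⌋ = 315.
Step 4: Compare |C| = 266 to 315: satisfied.
The claimed |C| lies below the Hamming bound.


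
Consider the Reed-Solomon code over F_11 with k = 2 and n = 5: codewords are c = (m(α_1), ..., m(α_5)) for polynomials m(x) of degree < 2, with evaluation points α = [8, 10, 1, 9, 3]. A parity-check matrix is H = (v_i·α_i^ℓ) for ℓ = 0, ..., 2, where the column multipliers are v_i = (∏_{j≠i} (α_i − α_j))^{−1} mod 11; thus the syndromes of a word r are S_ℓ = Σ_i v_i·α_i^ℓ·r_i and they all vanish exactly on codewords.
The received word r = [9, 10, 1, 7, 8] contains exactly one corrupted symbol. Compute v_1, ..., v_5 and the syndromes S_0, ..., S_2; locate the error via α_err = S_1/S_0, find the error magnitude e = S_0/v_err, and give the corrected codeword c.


S = (1, 10, 1), error at position 2, error magnitude e = 5, c = [9, 5, 1, 7, 8].

Step 1: column multipliers v_i = (∏_{j≠i}(α_i − α_j))^{−1} mod 11.
  i = 1 (α = 8): (8−10)(8−1)(8−9)(8−3) = (−2)·7·(−1)·5 = 70 ≡ 4, so v_1 = 4^{−1} = 3 (mod 11).
  i = 2 (α = 10): (10−8)(10−1)(10−9)(10−3) = 2·9·1·7 = 126 ≡ 5, so v_2 = 5^{−1} = 9 (mod 11).
  i = 3 (α = 1): (1−8)(1−10)(1−9)(1−3) = (−7)·(−9)·(−8)·(−2) = 1008 ≡ 7, so v_3 = 7^{−1} = 8 (mod 11).
  i = 4 (α = 9): (9−8)(9−10)(9−1)(9−3) = 1·(−1)·8·6 = −48 ≡ 7, so v_4 = 7^{−1} = 8 (mod 11).
  i = 5 (α = 3): (3−8)(3−10)(3−1)(3−9) = (−5)·(−7)·2·(−6) = −420 ≡ 9, so v_5 = 9^{−1} = 5 (mod 11).
  v = [3, 9, 8, 8, 5].
Step 2: syndromes of r = [9, 10, 1, 7, 8] (all sums mod 11).
  S_0 = Σ v_i r_i = 3·9 + 9·10 + 8·1 + 8·7 + 5·8 = 221 ≡ 1.
  S_1 = Σ v_i α_i r_i = 3·8·9 + 9·10·10 + 8·1·1 + 8·9·7 + 5·3·8 = 1748 ≡ 10.
  α_i^2 mod 11 = [9, 1, 1, 4, 9].
  S_2 = Σ v_i α_i^2 r_i = 3·9·9 + 9·1·10 + 8·1·1 + 8·4·7 + 5·9·8 = 925 ≡ 1.
  S = (1, 10, 1) ≠ 0, so r is not a codeword (an error is present).
Step 3: locate the error. For a single error e at position i, S_ℓ = v_i·e·α_i^ℓ, so α_err = S_1/S_0.
  S_0^{−1} = 1^{−1} = 1 (mod 11), so α_err = 10·1 = 10 ≡ 10 = α_2. Error position i = 2.
  Consistency check: S_2/S_1 = 1·10 = 10 ≡ 10 = α_err ✓ (single-error assumption holds).
Step 4: error magnitude e = S_0/v_2 = S_0·∏_{j≠2}(α_2 − α_j) = 1·5 = 5 ≡ 5 (mod 11).
Step 5: correct position 2: c_2 = r_2 − e = 10 − 5 ≡ 5 (mod 11). Hence c = [9, 5, 1, 7, 8].
  Check: interpolating c through the α_i gives m(x) = 3 + 9·x (degree < 2) with m(α_i) = c_i for every i, so c is indeed a codeword.


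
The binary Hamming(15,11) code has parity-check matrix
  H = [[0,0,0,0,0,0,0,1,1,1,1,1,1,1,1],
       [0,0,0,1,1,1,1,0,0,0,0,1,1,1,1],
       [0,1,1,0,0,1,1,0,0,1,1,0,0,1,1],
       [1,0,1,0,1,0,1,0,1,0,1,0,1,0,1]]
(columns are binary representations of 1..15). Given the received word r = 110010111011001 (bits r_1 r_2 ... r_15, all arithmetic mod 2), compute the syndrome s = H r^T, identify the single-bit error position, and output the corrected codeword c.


s = (1, 0, 0, 0)^T, error position = 8, corrected codeword c = 110010101011001

Compute s = H r^T mod 2 one row at a time:
  s_1 = 1 + 1 + 0 + 1 + 1 + 0 + 0 + 1 = 5 ≡ 1 (mod 2).
  s_2 = 0 + 1 + 0 + 1 + 1 + 0 + 0 + 1 = 4 ≡ 0 (mod 2).
  s_3 = 1 + 0 + 0 + 1 + 0 + 1 + 0 + 1 = 4 ≡ 0 (mod 2).
  s_4 = 1 + 0 + 1 + 1 + 1 + 1 + 0 + 1 = 6 ≡ 0 (mod 2).
s = (1, 0, 0, 0)^T — this equals column 8 of H (binary 1000), so error is at position 8.
Correct: flip bit 8 of r = 110010111011001 to get c = 110010101011001.


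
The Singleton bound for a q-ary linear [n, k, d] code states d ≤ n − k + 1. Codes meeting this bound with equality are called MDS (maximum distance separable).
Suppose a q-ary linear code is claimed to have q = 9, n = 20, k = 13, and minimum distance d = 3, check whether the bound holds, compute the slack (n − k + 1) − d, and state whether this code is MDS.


Singleton RHS = n − k + 1 = 8, slack = 5, bound satisfied, not MDS.

Singleton bound: d ≤ n − k + 1.
Here n = 20, k = 13, so n − k + 1 = 8.
Given d = 3, check d ≤ 8: YES.
Slack = (n − k + 1) − d = 5.
The code is NOT MDS (slack = 5 > 0).
Description: the claimed parameters are [20, 13, 3]_9; such a code would be non-MDS.


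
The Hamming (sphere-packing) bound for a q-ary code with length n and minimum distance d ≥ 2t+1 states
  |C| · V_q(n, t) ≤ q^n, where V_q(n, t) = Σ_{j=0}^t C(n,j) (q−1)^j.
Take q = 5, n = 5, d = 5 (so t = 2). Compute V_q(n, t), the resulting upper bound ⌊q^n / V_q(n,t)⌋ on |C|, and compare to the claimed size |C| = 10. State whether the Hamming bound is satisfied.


V_q(n, t) = 181, q^n = 3125, Hamming bound = 17, |C| = 10 ≤ bound (satisfied).

Step 1: Compute V_q(n, t) = Σ_{j=0}^2 C(n, j) (q−1)^j.
  j = 0: C(5,0)·(4)^0 = 1·1 = 1.
  j = 1: C(5,1)·(4)^1 = 5·4 = 20.
  j = 2: C(5,2)·(4)^2 = 10·16 = 160.
  V_q(n, t) = 1 + 20 + 160 = 181.
Step 2: q^n = 5^5 = 3125.
Step 3: Hamming bound ⌊q^n / V_q(n,t)⌋ = ⌊3125/181⌋ = 17.
Step 4: Compare |C| = 10 to 17: satisfied.
The claimed |C| lies below the Hamming bound.


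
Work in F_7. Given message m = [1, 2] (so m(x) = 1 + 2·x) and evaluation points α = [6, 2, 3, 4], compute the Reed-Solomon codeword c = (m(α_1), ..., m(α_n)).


c = [6, 5, 0, 2]

Message polynomial: m(x) = 1 + 2·x (mod 7).
For each evaluation point α_i, compute m(α_i) mod 7:
  α_1 = 6: Horner steps 2 → 6, so m(6) = 6.
  α_2 = 2: Horner steps 2 → 5, so m(2) = 5.
  α_3 = 3: Horner steps 2 → 0, so m(3) = 0.
  α_4 = 4: Horner steps 2 → 2, so m(4) = 2.
Codeword c = [6, 5, 0, 2] ∈ F_7^4.


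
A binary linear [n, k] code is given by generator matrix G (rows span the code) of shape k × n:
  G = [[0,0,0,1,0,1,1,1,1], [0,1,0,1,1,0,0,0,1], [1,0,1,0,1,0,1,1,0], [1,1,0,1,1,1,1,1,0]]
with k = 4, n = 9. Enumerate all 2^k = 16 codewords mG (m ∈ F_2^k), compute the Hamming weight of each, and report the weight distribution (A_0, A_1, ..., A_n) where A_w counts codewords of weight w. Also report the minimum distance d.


Weight distribution: A_0 = 1, A_2 = 1, A_4 = 5, A_5 = 6, A_6 = 1, A_7 = 2. Minimum distance d = 2.

Enumerate all 2^4 = 16 messages m ∈ F_2^4.
For each, compute codeword c = mG in F_2^9, then tally its weight.
  m = 0000 → c = 000000000, weight = 0.
  m = 1000 → c = 000101111, weight = 5.
  m = 0100 → c = 010110001, weight = 4.
  m = 1100 → c = 010011110, weight = 5.
  m = 0010 → c = 101010110, weight = 5.
  m = 1010 → c = 101111001, weight = 6.
  m = 0110 → c = 111100111, weight = 7.
  m = 1110 → c = 111001000, weight = 4.
  m = 0001 → c = 110111110, weight = 7.
  m = 1001 → c = 110010001, weight = 4.
  m = 0101 → c = 100001111, weight = 5.
  m = 1101 → c = 100100000, weight = 2.
  m = 0011 → c = 011101000, weight = 4.
  m = 1011 → c = 011000111, weight = 5.
  m = 0111 → c = 001011001, weight = 4.
  m = 1111 → c = 001110110, weight = 5.
Tally weights:
  weight 0: 1 codewords.
  weight 2: 1 codewords.
  weight 4: 5 codewords.
  weight 5: 6 codewords.
  weight 6: 1 codewords.
  weight 7: 2 codewords.
Minimum distance d = smallest w > 0 with A_w > 0 = 2.
Sanity: Σ A_w = 16 = 2^4 = 16 ✓.


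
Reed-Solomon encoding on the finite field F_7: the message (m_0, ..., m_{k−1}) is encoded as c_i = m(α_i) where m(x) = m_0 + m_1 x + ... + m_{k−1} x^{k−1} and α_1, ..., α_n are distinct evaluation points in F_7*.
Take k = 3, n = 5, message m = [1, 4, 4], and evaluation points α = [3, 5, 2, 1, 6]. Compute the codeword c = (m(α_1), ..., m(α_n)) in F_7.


c = [0, 2, 4, 2, 1]

Message polynomial: m(x) = 1 + 4·x + 4·x^2 (mod 7).
For each evaluation point α_i, compute m(α_i) mod 7:
  α_1 = 3: Horner steps 4 → 2 → 0, so m(3) = 0.
  α_2 = 5: Horner steps 4 → 3 → 2, so m(5) = 2.
  α_3 = 2: Horner steps 4 → 5 → 4, so m(2) = 4.
  α_4 = 1: Horner steps 4 → 1 → 2, so m(1) = 2.
  α_5 = 6: Horner steps 4 → 0 → 1, so m(6) = 1.
Codeword c = [0, 2, 4, 2, 1] ∈ F_7^5.


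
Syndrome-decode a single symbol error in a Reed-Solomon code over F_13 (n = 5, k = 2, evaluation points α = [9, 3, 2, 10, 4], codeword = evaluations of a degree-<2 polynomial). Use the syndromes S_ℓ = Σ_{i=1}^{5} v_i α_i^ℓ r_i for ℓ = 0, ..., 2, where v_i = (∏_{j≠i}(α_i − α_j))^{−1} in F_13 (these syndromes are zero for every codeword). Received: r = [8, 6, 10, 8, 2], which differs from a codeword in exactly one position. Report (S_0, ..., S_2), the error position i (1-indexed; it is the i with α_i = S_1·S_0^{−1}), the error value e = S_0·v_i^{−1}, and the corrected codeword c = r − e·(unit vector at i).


S = (11, 6, 8), error at position 4, error magnitude e = 4, c = [8, 6, 10, 4, 2].

Step 1: column multipliers v_i = (∏_{j≠i}(α_i − α_j))^{−1} mod 13.
  i = 1 (α = 9): (9−3)(9−2)(9−10)(9−4) = 6·7·(−1)·5 = −210 ≡ 11, so v_1 = 11^{−1} = 6 (mod 13).
  i = 2 (α = 3): (3−9)(3−2)(3−10)(3−4) = (−6)·1·(−7)·(−1) = −42 ≡ 10, so v_2 = 10^{−1} = 4 (mod 13).
  i = 3 (α = 2): (2−9)(2−3)(2−10)(2−4) = (−7)·(−1)·(−8)·(−2) = 112 ≡ 8, so v_3 = 8^{−1} = 5 (mod 13).
  i = 4 (α = 10): (10−9)(10−3)(10−2)(10−4) = 1·7·8·6 = 336 ≡ 11, so v_4 = 11^{−1} = 6 (mod 13).
  i = 5 (α = 4): (4−9)(4−3)(4−2)(4−10) = (−5)·1·2·(−6) = 60 ≡ 8, so v_5 = 8^{−1} = 5 (mod 13).
  v = [6, 4, 5, 6, 5].
Step 2: syndromes of r = [8, 6, 10, 8, 2] (all sums mod 13).
  S_0 = Σ v_i r_i = 6·8 + 4·6 + 5·10 + 6·8 + 5·2 = 180 ≡ 11.
  S_1 = Σ v_i α_i r_i = 6·9·8 + 4·3·6 + 5·2·10 + 6·10·8 + 5·4·2 = 1124 ≡ 6.
  α_i^2 mod 13 = [3, 9, 4, 9, 3].
  S_2 = Σ v_i α_i^2 r_i = 6·3·8 + 4·9·6 + 5·4·10 + 6·9·8 + 5·3·2 = 1022 ≡ 8.
  S = (11, 6, 8) ≠ 0, so r is not a codeword (an error is present).
Step 3: locate the error. For a single error e at position i, S_ℓ = v_i·e·α_i^ℓ, so α_err = S_1/S_0.
  S_0^{−1} = 11^{−1} = 6 (mod 13), so α_err = 6·6 = 36 ≡ 10 = α_4. Error position i = 4.
  Consistency check: S_2/S_1 = 8·11 = 88 ≡ 10 = α_err ✓ (single-error assumption holds).
Step 4: error magnitude e = S_0/v_4 = S_0·∏_{j≠4}(α_4 − α_j) = 11·11 = 121 ≡ 4 (mod 13).
Step 5: correct position 4: c_4 = r_4 − e = 8 − 4 ≡ 4 (mod 13). Hence c = [8, 6, 10, 4, 2].
  Check: interpolating c through the α_i gives m(x) = 5 + 9·x (degree < 2) with m(α_i) = c_i for every i, so c is indeed a codeword.


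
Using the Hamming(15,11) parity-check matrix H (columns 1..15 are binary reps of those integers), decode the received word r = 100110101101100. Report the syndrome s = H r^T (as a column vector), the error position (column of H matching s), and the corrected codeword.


s = (0, 1, 0, 1)^T, error position = 5, corrected codeword c = 100100101101100

Compute s = H r^T mod 2 one row at a time:
  s_1 = 0 + 1 + 1 + 0 + 1 + 1 + 0 + 0 = 4 ≡ 0 (mod 2).
  s_2 = 1 + 1 + 0 + 1 + 1 + 1 + 0 + 0 = 5 ≡ 1 (mod 2).
  s_3 = 0 + 0 + 0 + 1 + 1 + 0 + 0 + 0 = 2 ≡ 0 (mod 2).
  s_4 = 1 + 0 + 1 + 1 + 1 + 0 + 1 + 0 = 5 ≡ 1 (mod 2).
s = (0, 1, 0, 1)^T — this equals column 5 of H (binary 0101), so error is at position 5.
Correct: flip bit 5 of r = 100110101101100 to get c = 100100101101100.


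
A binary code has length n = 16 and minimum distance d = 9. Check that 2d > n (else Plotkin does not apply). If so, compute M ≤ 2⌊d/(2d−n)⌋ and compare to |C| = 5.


Plotkin bound M ≤ 8; given |C| = 5 ≤ bound (satisfied).

Check applicability: 2d = 18, n = 16.
2d − n = 2 > 0, so Plotkin applies.
Compute d/(2d−n) = 9/2 ≈ 4.5000.
⌊d/(2d−n)⌋ = 4.
Plotkin bound: M ≤ 2·4 = 8.
Given |C| = 5, check: satisfied.
This |C| is below the Plotkin bound.


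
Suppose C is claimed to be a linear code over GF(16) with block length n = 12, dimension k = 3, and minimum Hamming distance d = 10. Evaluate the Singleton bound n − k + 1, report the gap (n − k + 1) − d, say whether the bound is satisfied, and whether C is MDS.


Singleton RHS = n − k + 1 = 10, slack = 0, bound satisfied, MDS.

Singleton bound: d ≤ n − k + 1.
Here n = 12, k = 3, so n − k + 1 = 10.
Given d = 10, check d ≤ 10: YES.
Slack = (n − k + 1) − d = 0.
The code is MDS (slack = 0).
Description: the claimed parameters are [12, 3, 10]_16; such a code would be MDS (meets Singleton bound).


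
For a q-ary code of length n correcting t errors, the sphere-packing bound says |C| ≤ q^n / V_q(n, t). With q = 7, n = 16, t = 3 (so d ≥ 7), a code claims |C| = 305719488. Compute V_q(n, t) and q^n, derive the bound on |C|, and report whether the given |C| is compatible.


V_q(n, t) = 125377, q^n = 33232930569601, Hamming bound = 265064011, |C| = 305719488 > bound (violated).

Step 1: Compute V_q(n, t) = Σ_{j=0}^3 C(n, j) (q−1)^j.
  j = 0: C(16,0)·(6)^0 = 1·1 = 1.
  j = 1: C(16,1)·(6)^1 = 16·6 = 96.
  j = 2: C(16,2)·(6)^2 = 120·36 = 4320.
  j = 3: C(16,3)·(6)^3 = 560·216 = 120960.
  V_q(n, t) = 1 + 96 + 4320 + 120960 = 125377.
Step 2: q^n = 7^16 = 33232930569601.
Step 3: Hamming bound ⌊q^n / V_q(n,t)⌋ = ⌊33232930569601/125377⌋ = 265064011.
Step 4: Compare |C| = 305719488 to 265064011: violated.
The claimed |C| lies above the Hamming bound, so no 7-ary code of length 16 with d ≥ 7 can have 305719488 codewords.


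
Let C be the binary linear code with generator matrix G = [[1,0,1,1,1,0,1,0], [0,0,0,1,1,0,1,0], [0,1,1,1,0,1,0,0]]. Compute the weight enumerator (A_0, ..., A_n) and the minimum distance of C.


Weight distribution: A_0 = 1, A_2 = 1, A_3 = 1, A_4 = 2, A_5 = 3. Minimum distance d = 2.

Enumerate all 2^3 = 8 messages m ∈ F_2^3.
For each, compute codeword c = mG in F_2^8, then tally its weight.
  m = 000 → c = 00000000, weight = 0.
  m = 100 → c = 10111010, weight = 5.
  m = 010 → c = 00011010, weight = 3.
  m = 110 → c = 10100000, weight = 2.
  m = 001 → c = 01110100, weight = 4.
  m = 101 → c = 11001110, weight = 5.
  m = 011 → c = 01101110, weight = 5.
  m = 111 → c = 11010100, weight = 4.
Tally weights:
  weight 0: 1 codewords.
  weight 2: 1 codewords.
  weight 3: 1 codewords.
  weight 4: 2 codewords.
  weight 5: 3 codewords.
Minimum distance d = smallest w > 0 with A_w > 0 = 2.
Sanity: Σ A_w = 8 = 2^3 = 8 ✓.


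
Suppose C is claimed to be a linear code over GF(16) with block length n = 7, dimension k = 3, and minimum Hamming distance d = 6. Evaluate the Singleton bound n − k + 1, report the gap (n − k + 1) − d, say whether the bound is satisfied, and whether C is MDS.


Singleton RHS = n − k + 1 = 5, slack = -1, bound violated (no such code; not MDS).

Singleton bound: d ≤ n − k + 1.
Here n = 7, k = 3, so n − k + 1 = 5.
Given d = 6, check d ≤ 5: NO.
Slack = (n − k + 1) − d = -1.
The slack is negative: d = 6 exceeds n − k + 1 = 5 by 1, so the Singleton bound is violated and no linear [7, 3, 6]_16 code can exist. In particular it is not MDS (MDS requires d = n − k + 1 exactly).
Description: the claimed parameters are [7, 3, 6]_16; such a code would be impossible (violates the Singleton bound).


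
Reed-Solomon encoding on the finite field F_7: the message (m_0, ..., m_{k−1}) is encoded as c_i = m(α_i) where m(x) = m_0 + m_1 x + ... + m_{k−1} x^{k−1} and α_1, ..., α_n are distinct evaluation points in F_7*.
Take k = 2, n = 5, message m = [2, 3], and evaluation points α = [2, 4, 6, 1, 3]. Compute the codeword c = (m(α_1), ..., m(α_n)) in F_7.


c = [1, 0, 6, 5, 4]

Message polynomial: m(x) = 2 + 3·x (mod 7).
For each evaluation point α_i, compute m(α_i) mod 7:
  α_1 = 2: Horner steps 3 → 1, so m(2) = 1.
  α_2 = 4: Horner steps 3 → 0, so m(4) = 0.
  α_3 = 6: Horner steps 3 → 6, so m(6) = 6.
  α_4 = 1: Horner steps 3 → 5, so m(1) = 5.
  α_5 = 3: Horner steps 3 → 4, so m(3) = 4.
Codeword c = [1, 0, 6, 5, 4] ∈ F_7^5.


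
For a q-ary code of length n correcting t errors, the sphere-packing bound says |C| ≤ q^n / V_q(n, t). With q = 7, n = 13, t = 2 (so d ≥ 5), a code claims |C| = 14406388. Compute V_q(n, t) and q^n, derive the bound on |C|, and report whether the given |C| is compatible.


V_q(n, t) = 2887, q^n = 96889010407, Hamming bound = 33560446, |C| = 14406388 ≤ bound (satisfied).

Step 1: Compute V_q(n, t) = Σ_{j=0}^2 C(n, j) (q−1)^j.
  j = 0: C(13,0)·(6)^0 = 1·1 = 1.
  j = 1: C(13,1)·(6)^1 = 13·6 = 78.
  j = 2: C(13,2)·(6)^2 = 78·36 = 2808.
  V_q(n, t) = 1 + 78 + 2808 = 2887.
Step 2: q^n = 7^13 = 96889010407.
Step 3: Hamming bound ⌊q^n / V_q(n,t)⌋ = ⌊96889010407/2887⌋ = 33560446.
Step 4: Compare |C| = 14406388 to 33560446: satisfied.
The claimed |C| lies below the Hamming bound.


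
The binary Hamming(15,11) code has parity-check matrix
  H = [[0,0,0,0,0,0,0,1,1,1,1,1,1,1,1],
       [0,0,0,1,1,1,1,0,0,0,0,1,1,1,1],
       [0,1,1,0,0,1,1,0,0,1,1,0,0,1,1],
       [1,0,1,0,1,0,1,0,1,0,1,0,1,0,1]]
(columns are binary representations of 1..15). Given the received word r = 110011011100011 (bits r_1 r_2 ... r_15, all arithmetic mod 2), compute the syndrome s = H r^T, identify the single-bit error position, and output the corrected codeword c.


s = (1, 0, 1, 0)^T, error position = 10, corrected codeword c = 110011011000011

Compute s = H r^T mod 2 one row at a time:
  s_1 = 1 + 1 + 1 + 0 + 0 + 0 + 1 + 1 = 5 ≡ 1 (mod 2).
  s_2 = 0 + 1 + 1 + 0 + 0 + 0 + 1 + 1 = 4 ≡ 0 (mod 2).
  s_3 = 1 + 0 + 1 + 0 + 1 + 0 + 1 + 1 = 5 ≡ 1 (mod 2).
  s_4 = 1 + 0 + 1 + 0 + 1 + 0 + 0 + 1 = 4 ≡ 0 (mod 2).
s = (1, 0, 1, 0)^T — this equals column 10 of H (binary 1010), so error is at position 10.
Correct: flip bit 10 of r = 110011011100011 to get c = 110011011000011.


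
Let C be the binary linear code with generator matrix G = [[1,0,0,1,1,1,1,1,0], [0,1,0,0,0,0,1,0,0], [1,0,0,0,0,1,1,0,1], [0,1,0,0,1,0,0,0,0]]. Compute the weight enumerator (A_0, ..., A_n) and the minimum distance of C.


Weight distribution: A_0 = 1, A_2 = 3, A_4 = 7, A_6 = 5. Minimum distance d = 2.

Enumerate all 2^4 = 16 messages m ∈ F_2^4.
For each, compute codeword c = mG in F_2^9, then tally its weight.
  m = 0000 → c = 000000000, weight = 0.
  m = 1000 → c = 100111110, weight = 6.
  m = 0100 → c = 010000100, weight = 2.
  m = 1100 → c = 110111010, weight = 6.
  m = 0010 → c = 100001101, weight = 4.
  m = 1010 → c = 000110011, weight = 4.
  m = 0110 → c = 110001001, weight = 4.
  m = 1110 → c = 010110111, weight = 6.
  m = 0001 → c = 010010000, weight = 2.
  m = 1001 → c = 110101110, weight = 6.
  m = 0101 → c = 000010100, weight = 2.
  m = 1101 → c = 100101010, weight = 4.
  m = 0011 → c = 110011101, weight = 6.
  m = 1011 → c = 010100011, weight = 4.
  m = 0111 → c = 100011001, weight = 4.
  m = 1111 → c = 000100111, weight = 4.
Tally weights:
  weight 0: 1 codewords.
  weight 2: 3 codewords.
  weight 4: 7 codewords.
  weight 6: 5 codewords.
Minimum distance d = smallest w > 0 with A_w > 0 = 2.
Sanity: Σ A_w = 16 = 2^4 = 16 ✓.


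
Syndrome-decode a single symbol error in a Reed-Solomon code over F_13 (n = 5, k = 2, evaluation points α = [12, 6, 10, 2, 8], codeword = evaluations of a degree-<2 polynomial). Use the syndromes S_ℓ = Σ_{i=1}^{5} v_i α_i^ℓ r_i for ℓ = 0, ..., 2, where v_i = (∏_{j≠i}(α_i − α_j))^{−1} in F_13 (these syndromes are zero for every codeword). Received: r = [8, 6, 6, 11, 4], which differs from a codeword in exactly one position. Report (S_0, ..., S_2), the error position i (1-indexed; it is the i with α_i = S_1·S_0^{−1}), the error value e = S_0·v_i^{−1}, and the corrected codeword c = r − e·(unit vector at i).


S = (10, 8, 9), error at position 2, error magnitude e = 4, c = [8, 2, 6, 11, 4].

Step 1: column multipliers v_i = (∏_{j≠i}(α_i − α_j))^{−1} mod 13.
  i = 1 (α = 12): (12−6)(12−10)(12−2)(12−8) = 6·2·10·4 = 480 ≡ 12, so v_1 = 12^{−1} = 12 (mod 13).
  i = 2 (α = 6): (6−12)(6−10)(6−2)(6−8) = (−6)·(−4)·4·(−2) = −192 ≡ 3, so v_2 = 3^{−1} = 9 (mod 13).
  i = 3 (α = 10): (10−12)(10−6)(10−2)(10−8) = (−2)·4·8·2 = −128 ≡ 2, so v_3 = 2^{−1} = 7 (mod 13).
  i = 4 (α = 2): (2−12)(2−6)(2−10)(2−8) = (−10)·(−4)·(−8)·(−6) = 1920 ≡ 9, so v_4 = 9^{−1} = 3 (mod 13).
  i = 5 (α = 8): (8−12)(8−6)(8−10)(8−2) = (−4)·2·(−2)·6 = 96 ≡ 5, so v_5 = 5^{−1} = 8 (mod 13).
  v = [12, 9, 7, 3, 8].
Step 2: syndromes of r = [8, 6, 6, 11, 4] (all sums mod 13).
  S_0 = Σ v_i r_i = 12·8 + 9·6 + 7·6 + 3·11 + 8·4 = 257 ≡ 10.
  S_1 = Σ v_i α_i r_i = 12·12·8 + 9·6·6 + 7·10·6 + 3·2·11 + 8·8·4 = 2218 ≡ 8.
  α_i^2 mod 13 = [1, 10, 9, 4, 12].
  S_2 = Σ v_i α_i^2 r_i = 12·1·8 + 9·10·6 + 7·9·6 + 3·4·11 + 8·12·4 = 1530 ≡ 9.
  S = (10, 8, 9) ≠ 0, so r is not a codeword (an error is present).
Step 3: locate the error. For a single error e at position i, S_ℓ = v_i·e·α_i^ℓ, so α_err = S_1/S_0.
  S_0^{−1} = 10^{−1} = 4 (mod 13), so α_err = 8·4 = 32 ≡ 6 = α_2. Error position i = 2.
  Consistency check: S_2/S_1 = 9·5 = 45 ≡ 6 = α_err ✓ (single-error assumption holds).
Step 4: error magnitude e = S_0/v_2 = S_0·∏_{j≠2}(α_2 − α_j) = 10·3 = 30 ≡ 4 (mod 13).
Step 5: correct position 2: c_2 = r_2 − e = 6 − 4 ≡ 2 (mod 13). Hence c = [8, 2, 6, 11, 4].
  Check: interpolating c through the α_i gives m(x) = 9 + 1·x (degree < 2) with m(α_i) = c_i for every i, so c is indeed a codeword.


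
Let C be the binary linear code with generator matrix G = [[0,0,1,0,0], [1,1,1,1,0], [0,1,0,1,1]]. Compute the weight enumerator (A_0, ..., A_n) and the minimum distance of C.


Weight distribution: A_0 = 1, A_1 = 1, A_2 = 1, A_3 = 3, A_4 = 2. Minimum distance d = 1.

Enumerate all 2^3 = 8 messages m ∈ F_2^3.
For each, compute codeword c = mG in F_2^5, then tally its weight.
  m = 000 → c = 00000, weight = 0.
  m = 100 → c = 00100, weight = 1.
  m = 010 → c = 11110, weight = 4.
  m = 110 → c = 11010, weight = 3.
  m = 001 → c = 01011, weight = 3.
  m = 101 → c = 01111, weight = 4.
  m = 011 → c = 10101, weight = 3.
  m = 111 → c = 10001, weight = 2.
Tally weights:
  weight 0: 1 codewords.
  weight 1: 1 codewords.
  weight 2: 1 codewords.
  weight 3: 3 codewords.
  weight 4: 2 codewords.
Minimum distance d = smallest w > 0 with A_w > 0 = 1.
Sanity: Σ A_w = 8 = 2^3 = 8 ✓.


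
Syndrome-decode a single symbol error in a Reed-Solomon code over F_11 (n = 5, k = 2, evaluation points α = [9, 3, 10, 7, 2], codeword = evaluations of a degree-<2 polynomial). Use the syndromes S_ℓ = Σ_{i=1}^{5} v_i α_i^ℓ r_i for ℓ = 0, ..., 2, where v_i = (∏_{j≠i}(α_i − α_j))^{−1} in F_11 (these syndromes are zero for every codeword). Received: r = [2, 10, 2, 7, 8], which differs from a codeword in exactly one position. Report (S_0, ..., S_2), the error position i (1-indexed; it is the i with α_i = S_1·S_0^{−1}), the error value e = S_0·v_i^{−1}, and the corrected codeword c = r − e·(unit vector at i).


S = (6, 10, 2), error at position 1, error magnitude e = 2, c = [0, 10, 2, 7, 8].

Step 1: column multipliers v_i = (∏_{j≠i}(α_i − α_j))^{−1} mod 11.
  i = 1 (α = 9): (9−3)(9−10)(9−7)(9−2) = 6·(−1)·2·7 = −84 ≡ 4, so v_1 = 4^{−1} = 3 (mod 11).
  i = 2 (α = 3): (3−9)(3−10)(3−7)(3−2) = (−6)·(−7)·(−4)·1 = −168 ≡ 8, so v_2 = 8^{−1} = 7 (mod 11).
  i = 3 (α = 10): (10−9)(10−3)(10−7)(10−2) = 1·7·3·8 = 168 ≡ 3, so v_3 = 3^{−1} = 4 (mod 11).
  i = 4 (α = 7): (7−9)(7−3)(7−10)(7−2) = (−2)·4·(−3)·5 = 120 ≡ 10, so v_4 = 10^{−1} = 10 (mod 11).
  i = 5 (α = 2): (2−9)(2−3)(2−10)(2−7) = (−7)·(−1)·(−8)·(−5) = 280 ≡ 5, so v_5 = 5^{−1} = 9 (mod 11).
  v = [3, 7, 4, 10, 9].
Step 2: syndromes of r = [2, 10, 2, 7, 8] (all sums mod 11).
  S_0 = Σ v_i r_i = 3·2 + 7·10 + 4·2 + 10·7 + 9·8 = 226 ≡ 6.
  S_1 = Σ v_i α_i r_i = 3·9·2 + 7·3·10 + 4·10·2 + 10·7·7 + 9·2·8 = 978 ≡ 10.
  α_i^2 mod 11 = [4, 9, 1, 5, 4].
  S_2 = Σ v_i α_i^2 r_i = 3·4·2 + 7·9·10 + 4·1·2 + 10·5·7 + 9·4·8 = 1300 ≡ 2.
  S = (6, 10, 2) ≠ 0, so r is not a codeword (an error is present).
Step 3: locate the error. For a single error e at position i, S_ℓ = v_i·e·α_i^ℓ, so α_err = S_1/S_0.
  S_0^{−1} = 6^{−1} = 2 (mod 11), so α_err = 10·2 = 20 ≡ 9 = α_1. Error position i = 1.
  Consistency check: S_2/S_1 = 2·10 = 20 ≡ 9 = α_err ✓ (single-error assumption holds).
Step 4: error magnitude e = S_0/v_1 = S_0·∏_{j≠1}(α_1 − α_j) = 6·4 = 24 ≡ 2 (mod 11).
Step 5: correct position 1: c_1 = r_1 − e = 2 − 2 ≡ 0 (mod 11). Hence c = [0, 10, 2, 7, 8].
  Check: interpolating c through the α_i gives m(x) = 4 + 2·x (degree < 2) with m(α_i) = c_i for every i, so c is indeed a codeword.


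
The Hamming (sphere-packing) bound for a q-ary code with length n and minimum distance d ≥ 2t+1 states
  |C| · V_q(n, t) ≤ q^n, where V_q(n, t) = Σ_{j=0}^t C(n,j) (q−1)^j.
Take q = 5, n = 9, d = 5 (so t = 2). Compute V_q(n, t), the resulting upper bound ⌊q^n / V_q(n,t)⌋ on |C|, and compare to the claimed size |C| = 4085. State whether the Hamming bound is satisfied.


V_q(n, t) = 613, q^n = 1953125, Hamming bound = 3186, |C| = 4085 > bound (violated).

Step 1: Compute V_q(n, t) = Σ_{j=0}^2 C(n, j) (q−1)^j.
  j = 0: C(9,0)·(4)^0 = 1·1 = 1.
  j = 1: C(9,1)·(4)^1 = 9·4 = 36.
  j = 2: C(9,2)·(4)^2 = 36·16 = 576.
  V_q(n, t) = 1 + 36 + 576 = 613.
Step 2: q^n = 5^9 = 1953125.
Step 3: Hamming bound ⌊q^n / V_q(n,t)⌋ = ⌊1953125/613⌋ = 3186.
Step 4: Compare |C| = 4085 to 3186: violated.
The claimed |C| lies above the Hamming bound, so no 5-ary code of length 9 with d ≥ 5 can have 4085 codewords.


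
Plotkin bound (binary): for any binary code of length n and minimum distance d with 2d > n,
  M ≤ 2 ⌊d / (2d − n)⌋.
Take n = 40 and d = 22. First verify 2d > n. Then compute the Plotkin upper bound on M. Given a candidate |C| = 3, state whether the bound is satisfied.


Plotkin bound M ≤ 10; given |C| = 3 ≤ bound (satisfied).

Check applicability: 2d = 44, n = 40.
2d − n = 4 > 0, so Plotkin applies.
Compute d/(2d−n) = 22/4 ≈ 5.5000.
⌊d/(2d−n)⌋ = 5.
Plotkin bound: M ≤ 2·5 = 10.
Given |C| = 3, check: satisfied.
This |C| is below the Plotkin bound.


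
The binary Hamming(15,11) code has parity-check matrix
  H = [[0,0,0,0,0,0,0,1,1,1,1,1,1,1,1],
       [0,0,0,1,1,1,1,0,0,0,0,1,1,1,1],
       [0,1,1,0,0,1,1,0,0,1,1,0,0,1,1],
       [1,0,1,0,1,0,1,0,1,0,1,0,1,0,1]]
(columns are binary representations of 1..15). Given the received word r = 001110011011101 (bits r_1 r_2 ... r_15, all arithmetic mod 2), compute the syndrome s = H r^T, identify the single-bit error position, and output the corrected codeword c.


s = (0, 1, 1, 0)^T, error position = 6, corrected codeword c = 001111011011101

Compute s = H r^T mod 2 one row at a time:
  s_1 = 1 + 1 + 0 + 1 + 1 + 1 + 0 + 1 = 6 ≡ 0 (mod 2).
  s_2 = 1 + 1 + 0 + 0 + 1 + 1 + 0 + 1 = 5 ≡ 1 (mod 2).
  s_3 = 0 + 1 + 0 + 0 + 0 + 1 + 0 + 1 = 3 ≡ 1 (mod 2).
  s_4 = 0 + 1 + 1 + 0 + 1 + 1 + 1 + 1 = 6 ≡ 0 (mod 2).
s = (0, 1, 1, 0)^T — this equals column 6 of H (binary 0110), so error is at position 6.
Correct: flip bit 6 of r = 001110011011101 to get c = 001111011011101.


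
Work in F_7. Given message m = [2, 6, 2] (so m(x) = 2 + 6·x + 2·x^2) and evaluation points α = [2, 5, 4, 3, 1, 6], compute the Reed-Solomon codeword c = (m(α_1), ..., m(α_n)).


c = [1, 5, 2, 3, 3, 5]

Message polynomial: m(x) = 2 + 6·x + 2·x^2 (mod 7).
For each evaluation point α_i, compute m(α_i) mod 7:
  α_1 = 2: Horner steps 2 → 3 → 1, so m(2) = 1.
  α_2 = 5: Horner steps 2 → 2 → 5, so m(5) = 5.
  α_3 = 4: Horner steps 2 → 0 → 2, so m(4) = 2.
  α_4 = 3: Horner steps 2 → 5 → 3, so m(3) = 3.
  α_5 = 1: Horner steps 2 → 1 → 3, so m(1) = 3.
  α_6 = 6: Horner steps 2 → 4 → 5, so m(6) = 5.
Codeword c = [1, 5, 2, 3, 3, 5] ∈ F_7^6.


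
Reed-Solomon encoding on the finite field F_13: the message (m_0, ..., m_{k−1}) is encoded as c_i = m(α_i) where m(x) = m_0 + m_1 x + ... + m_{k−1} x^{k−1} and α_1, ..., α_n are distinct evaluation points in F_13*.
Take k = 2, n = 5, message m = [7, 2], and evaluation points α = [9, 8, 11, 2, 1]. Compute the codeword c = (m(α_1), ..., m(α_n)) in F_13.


c = [12, 10, 3, 11, 9]

Message polynomial: m(x) = 7 + 2·x (mod 13).
For each evaluation point α_i, compute m(α_i) mod 13:
  α_1 = 9: Horner steps 2 → 12, so m(9) = 12.
  α_2 = 8: Horner steps 2 → 10, so m(8) = 10.
  α_3 = 11: Horner steps 2 → 3, so m(11) = 3.
  α_4 = 2: Horner steps 2 → 11, so m(2) = 11.
  α_5 = 1: Horner steps 2 → 9, so m(1) = 9.
Codeword c = [12, 10, 3, 11, 9] ∈ F_13^5.


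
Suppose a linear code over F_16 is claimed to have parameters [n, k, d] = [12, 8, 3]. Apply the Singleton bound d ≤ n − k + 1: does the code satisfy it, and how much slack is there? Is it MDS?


Singleton RHS = n − k + 1 = 5, slack = 2, bound satisfied, not MDS.

Singleton bound: d ≤ n − k + 1.
Here n = 12, k = 8, so n − k + 1 = 5.
Given d = 3, check d ≤ 5: YES.
Slack = (n − k + 1) − d = 2.
The code is NOT MDS (slack = 2 > 0).
Description: the claimed parameters are [12, 8, 3]_16; such a code would be non-MDS.


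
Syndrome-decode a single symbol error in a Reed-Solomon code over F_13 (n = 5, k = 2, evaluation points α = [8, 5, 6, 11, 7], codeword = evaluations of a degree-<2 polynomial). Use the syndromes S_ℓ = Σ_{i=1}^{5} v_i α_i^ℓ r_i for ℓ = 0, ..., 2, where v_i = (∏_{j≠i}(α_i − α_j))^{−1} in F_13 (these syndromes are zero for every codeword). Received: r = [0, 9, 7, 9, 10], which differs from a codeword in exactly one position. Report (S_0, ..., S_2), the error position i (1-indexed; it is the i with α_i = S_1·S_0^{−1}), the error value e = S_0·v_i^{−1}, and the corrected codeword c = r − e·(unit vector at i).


S = (7, 9, 6), error at position 2, error magnitude e = 5, c = [0, 4, 7, 9, 10].

Step 1: column multipliers v_i = (∏_{j≠i}(α_i − α_j))^{−1} mod 13.
  i = 1 (α = 8): (8−5)(8−6)(8−11)(8−7) = 3·2·(−3)·1 = −18 ≡ 8, so v_1 = 8^{−1} = 5 (mod 13).
  i = 2 (α = 5): (5−8)(5−6)(5−11)(5−7) = (−3)·(−1)·(−6)·(−2) = 36 ≡ 10, so v_2 = 10^{−1} = 4 (mod 13).
  i = 3 (α = 6): (6−8)(6−5)(6−11)(6−7) = (−2)·1·(−5)·(−1) = −10 ≡ 3, so v_3 = 3^{−1} = 9 (mod 13).
  i = 4 (α = 11): (11−8)(11−5)(11−6)(11−7) = 3·6·5·4 = 360 ≡ 9, so v_4 = 9^{−1} = 3 (mod 13).
  i = 5 (α = 7): (7−8)(7−5)(7−6)(7−11) = (−1)·2·1·(−4) = 8 ≡ 8, so v_5 = 8^{−1} = 5 (mod 13).
  v = [5, 4, 9, 3, 5].
Step 2: syndromes of r = [0, 9, 7, 9, 10] (all sums mod 13).
  S_0 = Σ v_i r_i = 5·0 + 4·9 + 9·7 + 3·9 + 5·10 = 176 ≡ 7.
  S_1 = Σ v_i α_i r_i = 5·8·0 + 4·5·9 + 9·6·7 + 3·11·9 + 5·7·10 = 1205 ≡ 9.
  α_i^2 mod 13 = [12, 12, 10, 4, 10].
  S_2 = Σ v_i α_i^2 r_i = 5·12·0 + 4·12·9 + 9·10·7 + 3·4·9 + 5·10·10 = 1670 ≡ 6.
  S = (7, 9, 6) ≠ 0, so r is not a codeword (an error is present).
Step 3: locate the error. For a single error e at position i, S_ℓ = v_i·e·α_i^ℓ, so α_err = S_1/S_0.
  S_0^{−1} = 7^{−1} = 2 (mod 13), so α_err = 9·2 = 18 ≡ 5 = α_2. Error position i = 2.
  Consistency check: S_2/S_1 = 6·3 = 18 ≡ 5 = α_err ✓ (single-error assumption holds).
Step 4: error magnitude e = S_0/v_2 = S_0·∏_{j≠2}(α_2 − α_j) = 7·10 = 70 ≡ 5 (mod 13).
Step 5: correct position 2: c_2 = r_2 − e = 9 − 5 ≡ 4 (mod 13). Hence c = [0, 4, 7, 9, 10].
  Check: interpolating c through the α_i gives m(x) = 2 + 3·x (degree < 2) with m(α_i) = c_i for every i, so c is indeed a codeword.


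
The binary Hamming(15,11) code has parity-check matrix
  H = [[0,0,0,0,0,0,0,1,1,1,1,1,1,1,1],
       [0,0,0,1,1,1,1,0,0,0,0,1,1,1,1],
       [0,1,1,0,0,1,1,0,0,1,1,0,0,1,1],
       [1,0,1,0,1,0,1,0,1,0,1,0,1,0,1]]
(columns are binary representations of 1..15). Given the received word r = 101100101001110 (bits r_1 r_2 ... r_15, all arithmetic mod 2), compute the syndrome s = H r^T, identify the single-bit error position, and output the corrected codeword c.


s = (0, 1, 1, 1)^T, error position = 7, corrected codeword c = 101100001001110

Compute s = H r^T mod 2 one row at a time:
  s_1 = 0 + 1 + 0 + 0 + 1 + 1 + 1 + 0 = 4 ≡ 0 (mod 2).
  s_2 = 1 + 0 + 0 + 1 + 1 + 1 + 1 + 0 = 5 ≡ 1 (mod 2).
  s_3 = 0 + 1 + 0 + 1 + 0 + 0 + 1 + 0 = 3 ≡ 1 (mod 2).
  s_4 = 1 + 1 + 0 + 1 + 1 + 0 + 1 + 0 = 5 ≡ 1 (mod 2).
s = (0, 1, 1, 1)^T — this equals column 7 of H (binary 0111), so error is at position 7.
Correct: flip bit 7 of r = 101100101001110 to get c = 101100001001110.


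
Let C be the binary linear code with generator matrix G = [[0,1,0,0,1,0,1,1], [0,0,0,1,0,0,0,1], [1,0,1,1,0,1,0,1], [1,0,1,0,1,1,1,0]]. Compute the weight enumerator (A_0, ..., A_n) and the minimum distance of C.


Weight distribution: A_0 = 1, A_2 = 4, A_3 = 1, A_4 = 3, A_5 = 4, A_7 = 3. Minimum distance d = 2.

Enumerate all 2^4 = 16 messages m ∈ F_2^4.
For each, compute codeword c = mG in F_2^8, then tally its weight.
  m = 0000 → c = 00000000, weight = 0.
  m = 1000 → c = 01001011, weight = 4.
  m = 0100 → c = 00010001, weight = 2.
  m = 1100 → c = 01011010, weight = 4.
  m = 0010 → c = 10110101, weight = 5.
  m = 1010 → c = 11111110, weight = 7.
  m = 0110 → c = 10100100, weight = 3.
  m = 1110 → c = 11101111, weight = 7.
  m = 0001 → c = 10101110, weight = 5.
  m = 1001 → c = 11100101, weight = 5.
  m = 0101 → c = 10111111, weight = 7.
  m = 1101 → c = 11110100, weight = 5.
  m = 0011 → c = 00011011, weight = 4.
  m = 1011 → c = 01010000, weight = 2.
  m = 0111 → c = 00001010, weight = 2.
  m = 1111 → c = 01000001, weight = 2.
Tally weights:
  weight 0: 1 codewords.
  weight 2: 4 codewords.
  weight 3: 1 codewords.
  weight 4: 3 codewords.
  weight 5: 4 codewords.
  weight 7: 3 codewords.
Minimum distance d = smallest w > 0 with A_w > 0 = 2.
Sanity: Σ A_w = 16 = 2^4 = 16 ✓.
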